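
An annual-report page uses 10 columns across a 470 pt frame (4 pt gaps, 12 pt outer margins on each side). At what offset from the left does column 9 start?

372 pt

Content = 470 − 2·12 = 446 pt.
446 − 9·4 = 410; ÷10 gives c = 41 pt.
Before column 9: the margin + 8 columns + 8 gaps.
Offset = 12 + 8·(41 + 4) = 12 + 360 = 372 pt.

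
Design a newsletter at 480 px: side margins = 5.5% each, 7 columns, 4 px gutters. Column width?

480 × (1 − 2·5.5%) = 480 × 89% = 427.2 px for the columns.
7c + 6·4 = 427.2 → 7c = 403.2 → c = 57.6 px.

57.6 px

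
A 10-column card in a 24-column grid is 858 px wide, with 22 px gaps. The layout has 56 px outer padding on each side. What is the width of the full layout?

10c + 9·22 = 858 → 10c = 660 → c = 66 px.
Layout = 2·56 + 24·66 + 23·22 = 112 + 1584 + 506 = 2202 px.

2202 px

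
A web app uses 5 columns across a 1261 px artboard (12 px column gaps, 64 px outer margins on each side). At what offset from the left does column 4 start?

751 px

Take off 128 px of margins, leaving 1133 px.
5 columns + 4 column gaps: 5c + 4·12 = 1133.
5c = 1133 − 48 = 1085, so c = 217 px.
Column 4 starts at margin + 3·(column + gutter) = 64 + 3·229 = 751 px.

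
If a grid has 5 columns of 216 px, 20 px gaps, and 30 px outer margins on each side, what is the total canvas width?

1220 px

Canvas = 2·30 + 5·216 + 4·20 = 60 + 1080 + 80 = 1220 px.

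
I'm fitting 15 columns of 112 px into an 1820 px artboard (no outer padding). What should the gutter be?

15·112 + 14g = 1820 → 14g = 140 → g = 10 px.

10 px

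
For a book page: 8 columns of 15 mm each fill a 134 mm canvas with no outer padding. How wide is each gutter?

2 mm

8·15 + 7g = 134 → 7g = 14 → g = 2 mm.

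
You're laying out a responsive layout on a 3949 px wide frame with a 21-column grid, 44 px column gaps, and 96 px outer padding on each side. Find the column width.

137 px

Subtract both margins: 3949 − 2·96 = 3757 px.
21c + 20·44 = 3757 → 21c = 2877 → c = 137 px.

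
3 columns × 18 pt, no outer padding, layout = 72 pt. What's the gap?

3·18 + 2g = 72 → 2g = 18 → g = 9 pt.

9 pt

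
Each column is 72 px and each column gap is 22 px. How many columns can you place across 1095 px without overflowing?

11 columns: 11·72 + 10·22 = 1012 px ≤ 1095.
12 columns: 1106 px > 1095. So 11.

11 columns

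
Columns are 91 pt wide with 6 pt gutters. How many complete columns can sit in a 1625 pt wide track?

Each extra column adds 91 + 6 = 97 pt.
(1625 + 6) / 97 = 16.81, so 16 columns fit.

16 columns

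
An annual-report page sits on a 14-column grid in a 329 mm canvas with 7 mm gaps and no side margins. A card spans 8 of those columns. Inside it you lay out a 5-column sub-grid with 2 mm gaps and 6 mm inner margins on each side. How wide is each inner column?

33 mm

329 − 13·7 = 238; ÷14 gives c = 17 mm.
Span of 8: 8·17 + 7·7 = 136 + 49 = 185 mm.
Inner content = 185 − 2·6 = 173 mm.
5 columns + 4 gaps: 5d + 4·2 = 173.
5d = 173 − 8 = 165, so d = 33 mm.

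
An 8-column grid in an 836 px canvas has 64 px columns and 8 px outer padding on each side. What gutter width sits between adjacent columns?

44 px

Inside the margins: 836 − 16 = 820 px.
8·64 + 7g = 820 → 7g = 308 → g = 44 px.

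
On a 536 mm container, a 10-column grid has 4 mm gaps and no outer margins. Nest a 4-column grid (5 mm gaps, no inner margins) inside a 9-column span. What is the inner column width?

10 columns + 9 gaps: 10c + 9·4 = 536.
10c = 536 − 36 = 500, so c = 50 mm.
Span of 9: 9·50 + 8·4 = 450 + 32 = 482 mm.
4d + 3·5 = 482 → 4d = 467 → d = 116.75 mm.

116.75 mm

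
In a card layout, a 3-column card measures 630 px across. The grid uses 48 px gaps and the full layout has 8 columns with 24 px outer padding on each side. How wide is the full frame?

630 − 2·48 = 534; ÷3 gives c = 178 px.
Adding margins, columns and gutters: 48 + 1424 + 336 = 1808 px.

1808 px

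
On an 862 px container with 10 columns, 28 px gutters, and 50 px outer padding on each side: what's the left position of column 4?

287 px

Subtract both margins: 862 − 2·50 = 762 px.
762 − 9·28 = 510; ÷10 gives c = 51 px.
Column 4 starts at margin + 3·(column + gutter) = 50 + 3·79 = 287 px.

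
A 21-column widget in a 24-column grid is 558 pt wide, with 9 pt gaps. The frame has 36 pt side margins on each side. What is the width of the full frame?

711 pt

21c + 20·9 = 558 → 21c = 378 → c = 18 pt.
Frame = 2·36 + 24·18 + 23·9 = 72 + 432 + 207 = 711 pt.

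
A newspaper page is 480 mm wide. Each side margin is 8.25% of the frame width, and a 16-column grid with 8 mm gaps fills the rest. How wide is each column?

17.55 mm

Margins: 8.25% × 480 = 39.6 mm each, so content = 480 − 79.2 = 400.8 mm.
400.8 − 15·8 = 280.8; ÷16 gives c = 17.55 mm.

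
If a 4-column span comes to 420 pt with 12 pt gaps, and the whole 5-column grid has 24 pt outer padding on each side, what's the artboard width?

420 − 3·12 = 384; ÷4 gives c = 96 pt.
Adding margins, columns and gutters: 48 + 480 + 48 = 576 pt.

576 pt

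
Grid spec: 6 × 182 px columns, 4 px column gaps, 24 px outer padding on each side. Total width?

Adding margins, columns and gutters: 48 + 1092 + 20 = 1160 px.

1160 px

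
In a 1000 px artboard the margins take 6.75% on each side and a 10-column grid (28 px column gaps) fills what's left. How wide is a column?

61.3 px

Each margin = 6.75% of 1000 = 67.5 px; content = 1000 − 2·67.5 = 865 px.
10 columns + 9 column gaps: 10c + 9·28 = 865.
10c = 865 − 252 = 613, so c = 61.3 px.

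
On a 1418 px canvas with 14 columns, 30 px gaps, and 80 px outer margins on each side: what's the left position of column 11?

Subtract both margins: 1418 − 2·80 = 1258 px.
14c + 13·30 = 1258 → 14c = 868 → c = 62 px.
Each column+gutter stride is 92 px; 10 of them past the 80 px margin is 80 + 920 = 1000 px.

1000 px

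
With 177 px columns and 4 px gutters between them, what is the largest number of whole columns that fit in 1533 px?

8 columns

8 columns: 8·177 + 7·4 = 1444 px ≤ 1533.
9 columns: 1625 px > 1533. So 8.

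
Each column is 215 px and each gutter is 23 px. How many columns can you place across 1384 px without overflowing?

k columns need k·215 + (k−1)·23 = k·238 − 23.
k·238 − 23 ≤ 1384 → k ≤ 1407 / 238 ≈ 5.91, so k = 5.

5 columns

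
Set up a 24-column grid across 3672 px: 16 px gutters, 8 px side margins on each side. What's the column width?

137 px

Inside the margins: 3672 − 16 = 3656 px.
24c + 23·16 = 3656 → 24c = 3288 → c = 137 px.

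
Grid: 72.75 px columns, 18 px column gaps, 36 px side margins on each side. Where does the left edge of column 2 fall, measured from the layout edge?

Before column 2: the margin + 1 column + 1 column gap.
Offset = 36 + 1·(72.75 + 18) = 36 + 90.75 = 126.75 px.

126.75 px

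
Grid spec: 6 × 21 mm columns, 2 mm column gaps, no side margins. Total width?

Summing: 126 + 10 = 136 mm.

136 mm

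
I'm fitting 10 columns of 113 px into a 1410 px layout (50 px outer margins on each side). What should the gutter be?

Content width = 1410 − 2·50 = 1310 px.
Columns use 1130 px, leaving 180 px across 9 gutters = 20 px each.

20 px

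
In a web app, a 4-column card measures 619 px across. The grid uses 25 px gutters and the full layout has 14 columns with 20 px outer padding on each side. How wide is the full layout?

4c + 3·25 = 619 → 4c = 544 → c = 136 px.
Total width: 2·20 + 14·136 + 13·25 = 2269 px.

2269 px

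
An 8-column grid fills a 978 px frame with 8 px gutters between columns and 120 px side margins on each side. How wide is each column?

Content width = 978 − 2·120 = 738 px.
8c + 7·8 = 738 → 8c = 682 → c = 85.25 px.

85.25 px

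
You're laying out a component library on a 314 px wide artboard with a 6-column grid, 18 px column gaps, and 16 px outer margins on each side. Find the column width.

Take off 32 px of margins, leaving 282 px.
282 − 5·18 = 192; ÷6 gives c = 32 px.

32 px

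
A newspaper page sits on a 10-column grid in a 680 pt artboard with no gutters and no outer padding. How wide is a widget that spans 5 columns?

With no gutters, each column is 680/10 = 68 pt.
5-column span = 5·68 = 340 pt.

340 pt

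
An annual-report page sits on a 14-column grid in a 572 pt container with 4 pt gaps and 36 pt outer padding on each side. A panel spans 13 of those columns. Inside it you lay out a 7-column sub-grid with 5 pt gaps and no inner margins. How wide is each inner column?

62 pt

Take off 72 pt of margins, leaving 500 pt.
14c + 13·4 = 500 → 14c = 448 → c = 32 pt.
13 columns plus 12 gaps: 416 + 48 = 464 pt.
464 − 6·5 = 434; ÷7 gives d = 62 pt.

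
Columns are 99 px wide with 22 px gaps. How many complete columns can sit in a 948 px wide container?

Each extra column adds 99 + 22 = 121 px.
(948 + 22) / 121 = 8.02, so 8 columns fit.

8 columns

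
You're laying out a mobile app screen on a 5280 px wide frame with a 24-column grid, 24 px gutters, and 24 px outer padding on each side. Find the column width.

Subtract both margins: 5280 − 2·24 = 5232 px.
5232 − 23·24 = 4680; ÷24 gives c = 195 px.

195 px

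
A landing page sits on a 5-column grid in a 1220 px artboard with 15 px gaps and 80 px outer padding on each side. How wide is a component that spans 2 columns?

415 px

Subtract both margins: 1220 − 2·80 = 1060 px.
5c + 4·15 = 1060 → 5c = 1000 → c = 200 px.
Span of 2: 2·200 + 1·15 = 400 + 15 = 415 px.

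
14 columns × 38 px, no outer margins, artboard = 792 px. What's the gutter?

20 px

14·38 + 13g = 792 → 13g = 260 → g = 20 px.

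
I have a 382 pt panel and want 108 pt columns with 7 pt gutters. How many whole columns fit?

Each extra column adds 108 + 7 = 115 pt.
(382 + 7) / 115 = 3.38, so 3 columns fit.

3 columns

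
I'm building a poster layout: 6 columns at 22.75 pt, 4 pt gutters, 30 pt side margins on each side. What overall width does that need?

Total width: 2·30 + 6·22.75 + 5·4 = 216.5 pt.

216.5 pt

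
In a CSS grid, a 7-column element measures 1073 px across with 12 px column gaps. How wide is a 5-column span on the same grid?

763 px

Subtracting 6 column gaps of 12 leaves 1001 for 7 columns, so c = 143 px.
5-column span = 5·143 + 4·12 = 763 px.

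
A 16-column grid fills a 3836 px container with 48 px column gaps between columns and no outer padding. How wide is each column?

16 columns + 15 column gaps: 16c + 15·48 = 3836.
16c = 3836 − 720 = 3116, so c = 194.75 px.

194.75 px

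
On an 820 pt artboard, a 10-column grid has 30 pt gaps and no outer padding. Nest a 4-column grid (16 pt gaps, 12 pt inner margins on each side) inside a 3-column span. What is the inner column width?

38.25 pt

Subtracting 9 gaps of 30 leaves 550 for 10 columns, so c = 55 pt.
3 columns plus 2 gaps: 165 + 60 = 225 pt.
Inner content = 225 − 2·12 = 201 pt.
201 − 3·16 = 153; ÷4 gives d = 38.25 pt.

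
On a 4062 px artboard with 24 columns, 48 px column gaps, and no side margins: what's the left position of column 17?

24 columns + 23 column gaps: 24c + 23·48 = 4062.
24c = 4062 − 1104 = 2958, so c = 123.25 px.
Each column+gutter stride is 171.25 px; with no margin, 16 of them is 2740 px.

2740 px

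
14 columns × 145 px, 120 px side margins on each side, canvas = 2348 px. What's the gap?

Inside the margins: 2348 − 240 = 2108 px.
14 columns take 14·145 = 2030 px; remaining 78 splits into 13 gaps.
g = 78 / 13 = 6 px.

6 px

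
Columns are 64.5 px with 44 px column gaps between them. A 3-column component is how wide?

281.5 px

Span of 3: 3·64.5 + 2·44 = 193.5 + 88 = 281.5 px.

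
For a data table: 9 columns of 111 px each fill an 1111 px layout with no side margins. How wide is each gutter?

9 columns take 9·111 = 999 px; remaining 112 splits into 8 gutters.
g = 112 / 8 = 14 px.

14 px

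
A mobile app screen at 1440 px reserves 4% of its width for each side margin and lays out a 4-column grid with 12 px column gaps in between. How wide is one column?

1440 × (1 − 2·4%) = 1440 × 92% = 1324.8 px for the columns.
4 columns + 3 column gaps: 4c + 3·12 = 1324.8.
4c = 1324.8 − 36 = 1288.8, so c = 322.2 px.

322.2 px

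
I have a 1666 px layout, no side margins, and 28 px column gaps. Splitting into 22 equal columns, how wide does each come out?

22 columns + 21 column gaps: 22c + 21·28 = 1666.
22c = 1666 − 588 = 1078, so c = 49 px.

49 px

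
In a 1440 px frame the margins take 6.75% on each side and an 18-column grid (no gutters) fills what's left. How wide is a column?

69.2 px

Margins: 6.75% × 1440 = 97.2 px each, so content = 1440 − 194.4 = 1245.6 px.
18c = 1245.6 → c = 69.2 px.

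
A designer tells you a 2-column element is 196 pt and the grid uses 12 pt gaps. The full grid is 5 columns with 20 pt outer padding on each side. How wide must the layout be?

Subtracting 1 gap of 12 leaves 184 for 2 columns, so c = 92 pt.
Total width: 2·20 + 5·92 + 4·12 = 548 pt.

548 pt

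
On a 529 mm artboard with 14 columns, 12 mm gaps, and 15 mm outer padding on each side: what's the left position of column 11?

Content = 529 − 2·15 = 499 mm.
14c + 13·12 = 499 → 14c = 343 → c = 24.5 mm.
Each column+gutter stride is 36.5 mm; 10 of them past the 15 mm margin is 15 + 365 = 380 mm.

380 mm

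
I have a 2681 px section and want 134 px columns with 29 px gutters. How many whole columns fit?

16 columns

16 columns: 16·134 + 15·29 = 2579 px ≤ 2681.
17 columns: 2742 px > 2681. So 16.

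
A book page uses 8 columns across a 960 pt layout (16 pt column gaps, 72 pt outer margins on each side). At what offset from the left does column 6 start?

Take off 144 pt of margins, leaving 816 pt.
8c + 7·16 = 816 → 8c = 704 → c = 88 pt.
Before column 6: the margin + 5 columns + 5 column gaps.
Offset = 72 + 5·(88 + 16) = 72 + 520 = 592 pt.

592 pt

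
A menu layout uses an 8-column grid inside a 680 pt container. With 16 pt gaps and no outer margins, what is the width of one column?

71 pt

680 − 7·16 = 568; ÷8 gives c = 71 pt.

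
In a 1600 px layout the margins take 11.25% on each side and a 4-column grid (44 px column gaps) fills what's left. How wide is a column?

277 px

1600 × (1 − 2·11.25%) = 1600 × 77.5% = 1240 px for the columns.
Subtracting 3 column gaps of 44 leaves 1108 for 4 columns, so c = 277 px.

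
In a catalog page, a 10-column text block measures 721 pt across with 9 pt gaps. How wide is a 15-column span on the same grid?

1086 pt

721 − 9·9 = 640; ÷10 gives c = 64 pt.
15 columns plus 14 gaps: 960 + 126 = 1086 pt.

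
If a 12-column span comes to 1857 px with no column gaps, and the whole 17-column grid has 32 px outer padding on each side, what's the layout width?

2694.75 px

12c = 1857 → c = 154.75 px.
Total width: 2·32 + 17·154.75 = 2694.75 px.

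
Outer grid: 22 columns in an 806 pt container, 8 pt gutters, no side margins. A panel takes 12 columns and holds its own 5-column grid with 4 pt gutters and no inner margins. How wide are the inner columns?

84 pt

806 − 21·8 = 638; ÷22 gives c = 29 pt.
12-column span = 12·29 + 11·8 = 436 pt.
436 − 4·4 = 420; ÷5 gives d = 84 pt.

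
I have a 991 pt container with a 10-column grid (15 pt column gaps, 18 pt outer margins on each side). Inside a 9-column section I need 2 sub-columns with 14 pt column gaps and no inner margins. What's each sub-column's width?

Outer content = 991 − 2·18 = 955 pt.
Subtracting 9 column gaps of 15 leaves 820 for 10 columns, so c = 82 pt.
9-column span = 9·82 + 8·15 = 858 pt.
858 − 1·14 = 844; ÷2 gives d = 422 pt.

422 pt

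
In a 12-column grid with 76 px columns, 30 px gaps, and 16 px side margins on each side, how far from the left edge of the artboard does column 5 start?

440 px

Each column+gutter stride is 106 px; 4 of them past the 16 px margin is 16 + 424 = 440 px.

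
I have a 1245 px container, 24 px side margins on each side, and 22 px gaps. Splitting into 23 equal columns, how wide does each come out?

31 px

Take off 48 px of margins, leaving 1197 px.
23 columns + 22 gaps: 23c + 22·22 = 1197.
23c = 1197 − 484 = 713, so c = 31 px.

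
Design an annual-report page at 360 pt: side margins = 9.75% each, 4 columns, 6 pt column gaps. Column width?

67.95 pt

Each margin = 9.75% of 360 = 35.1 pt; content = 360 − 2·35.1 = 289.8 pt.
Subtracting 3 column gaps of 6 leaves 271.8 for 4 columns, so c = 67.95 pt.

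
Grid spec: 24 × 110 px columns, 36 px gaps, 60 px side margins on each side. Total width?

Adding margins, columns and gutters: 120 + 2640 + 828 = 3588 px.

3588 px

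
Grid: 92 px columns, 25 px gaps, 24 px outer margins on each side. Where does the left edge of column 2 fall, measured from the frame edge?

141 px

Before column 2: the margin + 1 column + 1 gap.
Offset = 24 + 1·(92 + 25) = 24 + 117 = 141 px.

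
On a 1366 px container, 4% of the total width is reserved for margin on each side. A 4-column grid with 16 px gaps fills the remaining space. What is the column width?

302.18 px

1366 × (1 − 2·4%) = 1366 × 92% = 1256.72 px for the columns.
1256.72 − 3·16 = 1208.72; ÷4 gives c = 302.18 px.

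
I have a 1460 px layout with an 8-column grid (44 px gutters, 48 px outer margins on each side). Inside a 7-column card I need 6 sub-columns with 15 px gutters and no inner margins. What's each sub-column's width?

Subtract both margins: 1460 − 2·48 = 1364 px.
1364 − 7·44 = 1056; ÷8 gives c = 132 px.
7-column span = 7·132 + 6·44 = 1188 px.
Subtracting 5 gutters of 15 leaves 1113 for 6 columns, so d = 185.5 px.

185.5 px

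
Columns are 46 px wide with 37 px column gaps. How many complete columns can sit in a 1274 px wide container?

15 columns

k columns need k·46 + (k−1)·37 = k·83 − 37.
k·83 − 37 ≤ 1274 → k ≤ 1311 / 83 ≈ 15.80, so k = 15.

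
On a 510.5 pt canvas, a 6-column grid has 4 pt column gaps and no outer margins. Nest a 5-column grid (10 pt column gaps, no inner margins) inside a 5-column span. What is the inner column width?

76.95 pt

510.5 − 5·4 = 490.5; ÷6 gives c = 81.75 pt.
Span of 5: 5·81.75 + 4·4 = 408.75 + 16 = 424.75 pt.
5d + 4·10 = 424.75 → 5d = 384.75 → d = 76.95 pt.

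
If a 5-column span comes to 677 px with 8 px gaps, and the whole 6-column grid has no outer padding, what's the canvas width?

814 px

Subtracting 4 gaps of 8 leaves 645 for 5 columns, so c = 129 px.
Summing: 774 + 40 = 814 px.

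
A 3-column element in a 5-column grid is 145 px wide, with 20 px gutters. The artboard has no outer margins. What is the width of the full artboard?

Subtracting 2 gutters of 20 leaves 105 for 3 columns, so c = 35 px.
Artboard = 5·35 + 4·20 = 175 + 80 = 255 px.

255 px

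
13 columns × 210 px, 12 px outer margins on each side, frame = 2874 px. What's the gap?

10 px

Subtract both margins: 2874 − 2·12 = 2850 px.
13 columns take 13·210 = 2730 px; remaining 120 splits into 12 gaps.
g = 120 / 12 = 10 px.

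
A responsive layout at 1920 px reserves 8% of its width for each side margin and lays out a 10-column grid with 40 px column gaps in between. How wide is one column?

Margins: 8% × 1920 = 153.6 px each, so content = 1920 − 307.2 = 1612.8 px.
10c + 9·40 = 1612.8 → 10c = 1252.8 → c = 125.28 px.

125.28 px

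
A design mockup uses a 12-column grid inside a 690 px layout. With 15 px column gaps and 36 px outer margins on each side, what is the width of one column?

Take off 72 px of margins, leaving 618 px.
12 columns + 11 column gaps: 12c + 11·15 = 618.
12c = 618 − 165 = 453, so c = 37.75 px.

37.75 px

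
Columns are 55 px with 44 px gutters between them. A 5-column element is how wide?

5 columns plus 4 gutters: 275 + 176 = 451 px.

451 px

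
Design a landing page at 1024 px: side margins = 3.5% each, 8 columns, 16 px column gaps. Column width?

105.04 px

Margins: 3.5% × 1024 = 35.84 px each, so content = 1024 − 71.68 = 952.32 px.
8 columns + 7 column gaps: 8c + 7·16 = 952.32.
8c = 952.32 − 112 = 840.32, so c = 105.04 px.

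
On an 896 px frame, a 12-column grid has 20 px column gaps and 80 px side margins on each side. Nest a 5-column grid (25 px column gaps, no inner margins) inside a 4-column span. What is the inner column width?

26.4 px

Outer content = 896 − 2·80 = 736 px.
736 − 11·20 = 516; ÷12 gives c = 43 px.
4 columns plus 3 column gaps: 172 + 60 = 232 px.
5d + 4·25 = 232 → 5d = 132 → d = 26.4 px.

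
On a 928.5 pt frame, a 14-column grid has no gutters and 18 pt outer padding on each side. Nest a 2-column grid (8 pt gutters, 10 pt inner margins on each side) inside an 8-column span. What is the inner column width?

241 pt

Subtract both margins: 928.5 − 2·18 = 892.5 pt.
14c = 892.5 → c = 63.75 pt.
8-column span = 8·63.75 = 510 pt.
Inner content = 510 − 2·10 = 490 pt.
2d + 1·8 = 490 → 2d = 482 → d = 241 pt.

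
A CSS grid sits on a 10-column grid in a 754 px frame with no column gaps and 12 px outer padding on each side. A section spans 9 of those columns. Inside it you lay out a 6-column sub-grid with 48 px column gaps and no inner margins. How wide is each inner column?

Subtract both margins: 754 − 2·12 = 730 px.
With no column gaps, each column is 730/10 = 73 px.
With no column gaps, 9 columns span 9·73 = 657 px.
Subtracting 5 column gaps of 48 leaves 417 for 6 columns, so d = 69.5 px.

69.5 px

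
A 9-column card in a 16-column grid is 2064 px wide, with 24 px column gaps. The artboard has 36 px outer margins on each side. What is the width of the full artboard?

2064 − 8·24 = 1872; ÷9 gives c = 208 px.
Total width: 2·36 + 16·208 + 15·24 = 3760 px.

3760 px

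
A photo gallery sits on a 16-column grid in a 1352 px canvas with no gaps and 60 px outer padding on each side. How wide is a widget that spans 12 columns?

Content width = 1352 − 2·60 = 1232 px.
16c = 1232 → c = 77 px.
With no gaps, 12 columns span 12·77 = 924 px.

924 px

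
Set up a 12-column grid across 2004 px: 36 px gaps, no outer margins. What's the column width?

2004 − 11·36 = 1608; ÷12 gives c = 134 px.

134 px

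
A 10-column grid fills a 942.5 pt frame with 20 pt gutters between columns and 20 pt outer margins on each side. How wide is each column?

Subtract both margins: 942.5 − 2·20 = 902.5 pt.
902.5 − 9·20 = 722.5; ÷10 gives c = 72.25 pt.

72.25 pt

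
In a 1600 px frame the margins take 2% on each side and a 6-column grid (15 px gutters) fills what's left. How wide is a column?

243.5 px

Each margin = 2% of 1600 = 32 px; content = 1600 − 2·32 = 1536 px.
1536 − 5·15 = 1461; ÷6 gives c = 243.5 px.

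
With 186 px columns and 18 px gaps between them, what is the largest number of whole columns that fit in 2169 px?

10 columns

10 columns: 10·186 + 9·18 = 2022 px ≤ 2169.
11 columns: 2226 px > 2169. So 10.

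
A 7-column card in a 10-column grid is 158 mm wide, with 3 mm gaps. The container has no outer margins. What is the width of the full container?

158 − 6·3 = 140; ÷7 gives c = 20 mm.
Summing: 200 + 27 = 227 mm.

227 mm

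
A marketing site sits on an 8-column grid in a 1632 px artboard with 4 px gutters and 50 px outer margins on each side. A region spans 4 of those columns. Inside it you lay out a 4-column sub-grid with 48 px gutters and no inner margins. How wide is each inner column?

Take off 100 px of margins, leaving 1532 px.
1532 − 7·4 = 1504; ÷8 gives c = 188 px.
Span of 4: 4·188 + 3·4 = 752 + 12 = 764 px.
4d + 3·48 = 764 → 4d = 620 → d = 155 px.

155 px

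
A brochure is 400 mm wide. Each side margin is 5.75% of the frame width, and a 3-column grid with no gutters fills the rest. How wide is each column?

400 × (1 − 2·5.75%) = 400 × 88.5% = 354 mm for the columns.
With no gutters, each column is 354/3 = 118 mm.

118 mm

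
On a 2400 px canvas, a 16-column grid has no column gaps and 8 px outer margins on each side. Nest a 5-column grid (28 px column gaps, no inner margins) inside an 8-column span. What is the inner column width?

Subtract both margins: 2400 − 2·8 = 2384 px.
16c = 2384 → c = 149 px.
8-column span = 8·149 = 1192 px.
5d + 4·28 = 1192 → 5d = 1080 → d = 216 px.

216 px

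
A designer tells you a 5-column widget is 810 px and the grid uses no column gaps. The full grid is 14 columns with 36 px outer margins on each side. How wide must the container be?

5c = 810 → c = 162 px.
Total width: 2·36 + 14·162 = 2340 px.

2340 px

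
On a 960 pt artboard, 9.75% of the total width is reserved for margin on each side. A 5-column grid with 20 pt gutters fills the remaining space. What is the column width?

138.56 pt

960 × (1 − 2·9.75%) = 960 × 80.5% = 772.8 pt for the columns.
5c + 4·20 = 772.8 → 5c = 692.8 → c = 138.56 pt.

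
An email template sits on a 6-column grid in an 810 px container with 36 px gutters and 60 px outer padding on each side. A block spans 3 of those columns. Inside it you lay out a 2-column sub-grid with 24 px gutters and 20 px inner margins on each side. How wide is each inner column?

131.5 px

Inside the margins: 810 − 120 = 690 px.
6 columns + 5 gutters: 6c + 5·36 = 690.
6c = 690 − 180 = 510, so c = 85 px.
3-column span = 3·85 + 2·36 = 327 px.
Inner content = 327 − 2·20 = 287 px.
2 columns + 1 gutter: 2d + 1·24 = 287.
2d = 287 − 24 = 263, so d = 131.5 px.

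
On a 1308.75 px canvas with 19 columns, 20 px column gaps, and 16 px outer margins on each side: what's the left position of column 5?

289 px

Content = 1308.75 − 2·16 = 1276.75 px.
19c + 18·20 = 1276.75 → 19c = 916.75 → c = 48.25 px.
Each column+gutter stride is 68.25 px; 4 of them past the 16 px margin is 16 + 273 = 289 px.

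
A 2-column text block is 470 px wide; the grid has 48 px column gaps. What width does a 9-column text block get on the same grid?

2283 px

Subtracting 1 column gap of 48 leaves 422 for 2 columns, so c = 211 px.
Span of 9: 9·211 + 8·48 = 1899 + 384 = 2283 px.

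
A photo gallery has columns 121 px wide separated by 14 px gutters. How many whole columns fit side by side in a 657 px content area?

k columns need k·121 + (k−1)·14 = k·135 − 14.
k·135 − 14 ≤ 657 → k ≤ 671 / 135 ≈ 4.97, so k = 4.

4 columns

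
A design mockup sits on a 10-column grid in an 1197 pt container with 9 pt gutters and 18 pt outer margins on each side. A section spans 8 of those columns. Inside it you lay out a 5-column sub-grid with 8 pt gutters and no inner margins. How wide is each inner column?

Outer content = 1197 − 2·18 = 1161 pt.
1161 − 9·9 = 1080; ÷10 gives c = 108 pt.
8 columns plus 7 gutters: 864 + 63 = 927 pt.
5 columns + 4 gutters: 5d + 4·8 = 927.
5d = 927 − 32 = 895, so d = 179 pt.

179 pt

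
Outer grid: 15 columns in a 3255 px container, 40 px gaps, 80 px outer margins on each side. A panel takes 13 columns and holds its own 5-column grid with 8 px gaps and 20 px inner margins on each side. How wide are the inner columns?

Subtract both margins: 3255 − 2·80 = 3095 px.
3095 − 14·40 = 2535; ÷15 gives c = 169 px.
13-column span = 13·169 + 12·40 = 2677 px.
Inner content = 2677 − 2·20 = 2637 px.
5d + 4·8 = 2637 → 5d = 2605 → d = 521 px.

521 px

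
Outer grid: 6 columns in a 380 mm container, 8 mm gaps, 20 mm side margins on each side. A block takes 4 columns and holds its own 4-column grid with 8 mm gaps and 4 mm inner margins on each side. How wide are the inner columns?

48 mm

Take off 40 mm of margins, leaving 340 mm.
340 − 5·8 = 300; ÷6 gives c = 50 mm.
4 columns plus 3 gaps: 200 + 24 = 224 mm.
Inner content = 224 − 2·4 = 216 mm.
Subtracting 3 gaps of 8 leaves 192 for 4 columns, so d = 48 mm.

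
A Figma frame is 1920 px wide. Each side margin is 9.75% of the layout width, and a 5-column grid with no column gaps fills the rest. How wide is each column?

309.12 px

1920 × (1 − 2·9.75%) = 1920 × 80.5% = 1545.6 px for the columns.
1545.6 / 5 = 309.12 px per column.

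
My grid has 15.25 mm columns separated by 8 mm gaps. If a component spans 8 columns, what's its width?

178 mm

8-column span = 8·15.25 + 7·8 = 178 mm.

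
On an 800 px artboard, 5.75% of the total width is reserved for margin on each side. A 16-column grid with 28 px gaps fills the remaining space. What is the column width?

18 px

800 × (1 − 2·5.75%) = 800 × 88.5% = 708 px for the columns.
16 columns + 15 gaps: 16c + 15·28 = 708.
16c = 708 − 420 = 288, so c = 18 px.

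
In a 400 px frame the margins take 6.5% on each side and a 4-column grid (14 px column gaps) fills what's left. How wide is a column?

76.5 px

Each margin = 6.5% of 400 = 26 px; content = 400 − 2·26 = 348 px.
4 columns + 3 column gaps: 4c + 3·14 = 348.
4c = 348 − 42 = 306, so c = 76.5 px.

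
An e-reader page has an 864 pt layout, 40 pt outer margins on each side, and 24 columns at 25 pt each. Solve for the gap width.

Subtract both margins: 864 − 2·40 = 784 pt.
24 columns take 24·25 = 600 pt; remaining 184 splits into 23 gaps.
g = 184 / 23 = 8 pt.

8 pt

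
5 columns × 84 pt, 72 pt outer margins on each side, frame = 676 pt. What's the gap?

Inside the margins: 676 − 144 = 532 pt.
Columns use 420 pt, leaving 112 pt across 4 gaps = 28 pt each.

28 pt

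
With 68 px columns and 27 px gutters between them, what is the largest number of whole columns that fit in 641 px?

Each extra column adds 68 + 27 = 95 px.
(641 + 27) / 95 = 7.03, so 7 columns fit.

7 columns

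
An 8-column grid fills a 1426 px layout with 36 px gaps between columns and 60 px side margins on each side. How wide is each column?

131.75 px

Take off 120 px of margins, leaving 1306 px.
Subtracting 7 gaps of 36 leaves 1054 for 8 columns, so c = 131.75 px.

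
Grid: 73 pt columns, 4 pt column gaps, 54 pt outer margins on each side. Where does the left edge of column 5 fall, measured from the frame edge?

Before column 5: the margin + 4 columns + 4 column gaps.
Offset = 54 + 4·(73 + 4) = 54 + 308 = 362 pt.

362 pt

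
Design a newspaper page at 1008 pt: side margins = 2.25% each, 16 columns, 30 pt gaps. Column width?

32.04 pt

Margins: 2.25% × 1008 = 22.68 pt each, so content = 1008 − 45.36 = 962.64 pt.
962.64 − 15·30 = 512.64; ÷16 gives c = 32.04 pt.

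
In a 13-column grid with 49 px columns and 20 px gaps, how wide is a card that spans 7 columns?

463 px

7 columns plus 6 gaps: 343 + 120 = 463 px.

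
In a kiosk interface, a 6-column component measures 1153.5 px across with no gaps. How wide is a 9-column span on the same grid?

1153.5 / 6 = 192.25 px per column.
9-column span = 9·192.25 = 1730.25 px.

1730.25 px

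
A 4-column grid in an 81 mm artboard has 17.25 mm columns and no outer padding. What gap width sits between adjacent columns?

Columns use 69 mm, leaving 12 mm across 3 gaps = 4 mm each.

4 mm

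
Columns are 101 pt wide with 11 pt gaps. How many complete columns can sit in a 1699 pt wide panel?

15 columns

15 columns: 15·101 + 14·11 = 1669 pt ≤ 1699.
16 columns: 1781 pt > 1699. So 15.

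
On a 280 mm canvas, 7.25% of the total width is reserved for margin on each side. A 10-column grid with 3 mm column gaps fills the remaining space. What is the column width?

Margins: 7.25% × 280 = 20.3 mm each, so content = 280 − 40.6 = 239.4 mm.
Subtracting 9 column gaps of 3 leaves 212.4 for 10 columns, so c = 21.24 mm.

21.24 mm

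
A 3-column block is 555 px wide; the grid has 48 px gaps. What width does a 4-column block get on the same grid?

555 − 2·48 = 459; ÷3 gives c = 153 px.
4 columns plus 3 gaps: 612 + 144 = 756 px.

756 px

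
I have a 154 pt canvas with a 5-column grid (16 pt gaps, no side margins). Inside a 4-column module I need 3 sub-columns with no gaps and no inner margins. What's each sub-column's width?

Subtracting 4 gaps of 16 leaves 90 for 5 columns, so c = 18 pt.
4 columns plus 3 gaps: 72 + 48 = 120 pt.
With no gaps, each column is 120/3 = 40 pt.

40 pt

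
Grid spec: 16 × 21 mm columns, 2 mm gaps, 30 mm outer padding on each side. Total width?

Total width: 2·30 + 16·21 + 15·2 = 426 mm.

426 mm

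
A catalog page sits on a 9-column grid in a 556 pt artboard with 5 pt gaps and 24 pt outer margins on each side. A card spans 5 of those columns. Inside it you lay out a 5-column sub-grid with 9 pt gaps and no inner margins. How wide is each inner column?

48.8 pt

Outer content = 556 − 2·24 = 508 pt.
9c + 8·5 = 508 → 9c = 468 → c = 52 pt.
Span of 5: 5·52 + 4·5 = 260 + 20 = 280 pt.
Subtracting 4 gaps of 9 leaves 244 for 5 columns, so d = 48.8 pt.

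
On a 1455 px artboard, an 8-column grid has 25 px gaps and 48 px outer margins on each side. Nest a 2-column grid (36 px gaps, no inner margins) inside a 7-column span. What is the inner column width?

Inside the margins: 1455 − 96 = 1359 px.
8 columns + 7 gaps: 8c + 7·25 = 1359.
8c = 1359 − 175 = 1184, so c = 148 px.
7 columns plus 6 gaps: 1036 + 150 = 1186 px.
Subtracting 1 gap of 36 leaves 1150 for 2 columns, so d = 575 px.

575 px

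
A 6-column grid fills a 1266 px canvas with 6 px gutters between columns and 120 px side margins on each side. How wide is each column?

166 px

Content width = 1266 − 2·120 = 1026 px.
Subtracting 5 gutters of 6 leaves 996 for 6 columns, so c = 166 px.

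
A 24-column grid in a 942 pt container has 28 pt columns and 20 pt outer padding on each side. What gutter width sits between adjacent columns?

Content width = 942 − 2·20 = 902 pt.
Columns use 672 pt, leaving 230 pt across 23 gutters = 10 pt each.

10 pt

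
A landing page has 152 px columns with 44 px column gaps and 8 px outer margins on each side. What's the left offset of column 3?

Each column+gutter stride is 196 px; 2 of them past the 8 px margin is 8 + 392 = 400 px.

400 px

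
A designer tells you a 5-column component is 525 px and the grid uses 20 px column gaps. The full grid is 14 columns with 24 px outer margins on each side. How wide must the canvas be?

1554 px

Subtracting 4 column gaps of 20 leaves 445 for 5 columns, so c = 89 px.
Adding margins, columns and gutters: 48 + 1246 + 260 = 1554 px.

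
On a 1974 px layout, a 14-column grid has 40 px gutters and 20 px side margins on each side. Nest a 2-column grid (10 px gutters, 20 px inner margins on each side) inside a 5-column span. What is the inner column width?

Outer content = 1974 − 2·20 = 1934 px.
14c + 13·40 = 1934 → 14c = 1414 → c = 101 px.
5-column span = 5·101 + 4·40 = 665 px.
Inner content = 665 − 2·20 = 625 px.
625 − 1·10 = 615; ÷2 gives d = 307.5 px.

307.5 px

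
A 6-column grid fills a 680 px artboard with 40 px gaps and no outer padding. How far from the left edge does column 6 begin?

6c + 5·40 = 680 → 6c = 480 → c = 80 px.
No margin, so column 6 starts at 5·(column + gutter) = 5·120 = 600 px.

600 px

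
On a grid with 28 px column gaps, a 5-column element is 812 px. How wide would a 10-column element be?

1652 px

812 − 4·28 = 700; ÷5 gives c = 140 px.
Span of 10: 10·140 + 9·28 = 1400 + 252 = 1652 px.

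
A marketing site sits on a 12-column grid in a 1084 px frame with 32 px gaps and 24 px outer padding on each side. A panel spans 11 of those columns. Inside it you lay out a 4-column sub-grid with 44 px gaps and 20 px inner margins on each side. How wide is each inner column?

193.75 px

Take off 48 px of margins, leaving 1036 px.
12 columns + 11 gaps: 12c + 11·32 = 1036.
12c = 1036 − 352 = 684, so c = 57 px.
Span of 11: 11·57 + 10·32 = 627 + 320 = 947 px.
Inner content = 947 − 2·20 = 907 px.
907 − 3·44 = 775; ÷4 gives d = 193.75 px.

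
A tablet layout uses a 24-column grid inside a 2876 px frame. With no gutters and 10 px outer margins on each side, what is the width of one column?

119 px

Content width = 2876 − 2·10 = 2856 px.
With no gutters, each column is 2856/24 = 119 px.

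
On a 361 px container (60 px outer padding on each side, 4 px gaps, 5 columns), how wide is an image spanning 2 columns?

94 px

Take off 120 px of margins, leaving 241 px.
5c + 4·4 = 241 → 5c = 225 → c = 45 px.
2 columns plus 1 gap: 90 + 4 = 94 px.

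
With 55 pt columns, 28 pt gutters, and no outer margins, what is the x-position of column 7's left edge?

498 pt

Before column 7: 6 columns + 6 gutters.
Offset = 6·(55 + 28) = 6·83 = 498 pt.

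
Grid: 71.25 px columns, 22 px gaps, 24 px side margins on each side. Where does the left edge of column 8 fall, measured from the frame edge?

676.75 px

Each column+gutter stride is 93.25 px; 7 of them past the 24 px margin is 24 + 652.75 = 676.75 px.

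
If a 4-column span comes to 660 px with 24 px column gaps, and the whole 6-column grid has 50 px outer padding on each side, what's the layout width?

1102 px

Subtracting 3 column gaps of 24 leaves 588 for 4 columns, so c = 147 px.
Adding margins, columns and gutters: 100 + 882 + 120 = 1102 px.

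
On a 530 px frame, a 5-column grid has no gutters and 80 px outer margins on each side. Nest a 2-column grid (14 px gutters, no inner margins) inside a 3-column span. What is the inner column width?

104 px

Take off 160 px of margins, leaving 370 px.
370 / 5 = 74 px per column.
With no gutters, 3 columns span 3·74 = 222 px.
2 columns + 1 gutter: 2d + 1·14 = 222.
2d = 222 − 14 = 208, so d = 104 px.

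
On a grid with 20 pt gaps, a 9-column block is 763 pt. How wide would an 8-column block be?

676 pt

Subtracting 8 gaps of 20 leaves 603 for 9 columns, so c = 67 pt.
8-column span = 8·67 + 7·20 = 676 pt.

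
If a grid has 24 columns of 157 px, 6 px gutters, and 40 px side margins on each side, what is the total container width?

Total width: 2·40 + 24·157 + 23·6 = 3986 px.

3986 px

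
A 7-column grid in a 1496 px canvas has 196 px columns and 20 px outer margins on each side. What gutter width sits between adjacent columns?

14 px

Inside the margins: 1496 − 40 = 1456 px.
7·196 + 6g = 1456 → 6g = 84 → g = 14 px.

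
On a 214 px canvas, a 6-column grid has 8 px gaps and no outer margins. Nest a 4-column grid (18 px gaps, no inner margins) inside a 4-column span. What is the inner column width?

21.5 px

6c + 5·8 = 214 → 6c = 174 → c = 29 px.
Span of 4: 4·29 + 3·8 = 116 + 24 = 140 px.
4 columns + 3 gaps: 4d + 3·18 = 140.
4d = 140 − 54 = 86, so d = 21.5 px.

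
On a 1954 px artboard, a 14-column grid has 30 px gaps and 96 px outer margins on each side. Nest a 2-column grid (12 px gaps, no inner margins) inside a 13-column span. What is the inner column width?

811 px

Subtract both margins: 1954 − 2·96 = 1762 px.
Subtracting 13 gaps of 30 leaves 1372 for 14 columns, so c = 98 px.
13 columns plus 12 gaps: 1274 + 360 = 1634 px.
1634 − 1·12 = 1622; ÷2 gives d = 811 px.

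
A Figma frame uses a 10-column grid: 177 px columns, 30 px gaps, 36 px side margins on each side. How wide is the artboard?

2112 px

Total width: 2·36 + 10·177 + 9·30 = 2112 px.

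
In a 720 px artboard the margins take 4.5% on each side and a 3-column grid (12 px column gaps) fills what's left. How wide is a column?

Margins: 4.5% × 720 = 32.4 px each, so content = 720 − 64.8 = 655.2 px.
3c + 2·12 = 655.2 → 3c = 631.2 → c = 210.4 px.

210.4 px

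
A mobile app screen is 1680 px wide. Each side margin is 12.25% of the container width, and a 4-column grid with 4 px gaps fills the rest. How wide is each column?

314.1 px

Margins: 12.25% × 1680 = 205.8 px each, so content = 1680 − 411.6 = 1268.4 px.
1268.4 − 3·4 = 1256.4; ÷4 gives c = 314.1 px.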